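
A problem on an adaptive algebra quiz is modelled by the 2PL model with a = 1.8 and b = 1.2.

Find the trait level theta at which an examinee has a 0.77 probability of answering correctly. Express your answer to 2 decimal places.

1.87

P(theta) = 1 / (1 + exp(−a(theta − b)))
logit = ln(0.7700/0.2300) = 1.2083
theta = b + logit/(a) = 1.2 + 1.2083/1.8000 = 1.8713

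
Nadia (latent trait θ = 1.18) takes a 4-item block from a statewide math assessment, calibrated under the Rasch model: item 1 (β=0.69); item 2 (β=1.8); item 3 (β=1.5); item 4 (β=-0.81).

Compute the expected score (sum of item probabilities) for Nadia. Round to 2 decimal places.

2.27

P(θ) = 1 / (1 + exp(−(θ − β)))
P_1 = 1/(1+e^{-0.4900}) = 0.6201
P_2 = 1/(1+e^{0.6200}) = 0.3498
P_3 = 1/(1+e^{0.3200}) = 0.4207
P_4 = 1/(1+e^{-1.9900}) = 0.8797
E[score] = 0.6201 + 0.3498 + 0.4207 + 0.8797 = 2.2703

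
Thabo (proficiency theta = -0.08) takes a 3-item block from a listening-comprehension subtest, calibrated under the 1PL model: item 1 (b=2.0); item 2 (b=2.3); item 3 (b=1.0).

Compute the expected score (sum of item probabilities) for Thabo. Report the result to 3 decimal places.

P(theta) = 1 / (1 + exp(−(theta − b)))
P_1 = 1/(1+e^{2.0800}) = 0.1111
P_2 = 1/(1+e^{2.3800}) = 0.0847
P_3 = 1/(1+e^{1.0800}) = 0.2535
E[score] = 0.1111 + 0.0847 + 0.2535 = 0.4493

0.449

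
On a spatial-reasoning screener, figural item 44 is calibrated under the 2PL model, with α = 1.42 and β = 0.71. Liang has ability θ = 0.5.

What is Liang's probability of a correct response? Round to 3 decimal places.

P(θ) = 1 / (1 + exp(−α(θ − β)))
Exponent: 1.42 × (0.5 − 0.71) = -0.2982
1/(1 + e^{0.2982}) = 0.4260

0.426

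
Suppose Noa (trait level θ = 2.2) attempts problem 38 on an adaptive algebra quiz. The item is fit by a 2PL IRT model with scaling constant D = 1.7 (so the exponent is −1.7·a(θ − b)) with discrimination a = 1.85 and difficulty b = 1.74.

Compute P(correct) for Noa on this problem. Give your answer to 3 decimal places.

0.809

P(θ) = 1 / (1 + exp(−D·a(θ − b)))
Exponent: 1.7 × 1.85 × (2.2 − 1.74) = 1.4467
1/(1 + e^{-1.4467}) = 0.8095
P = 0.8095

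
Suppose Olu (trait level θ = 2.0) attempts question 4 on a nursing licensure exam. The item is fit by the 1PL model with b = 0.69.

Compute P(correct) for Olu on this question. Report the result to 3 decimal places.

0.788

P(θ) = 1 / (1 + exp(−(θ − b)))
Exponent: (2.0 − 0.69) = 1.3100
1/(1 + e^{-1.3100}) = 0.7875
P = 0.7875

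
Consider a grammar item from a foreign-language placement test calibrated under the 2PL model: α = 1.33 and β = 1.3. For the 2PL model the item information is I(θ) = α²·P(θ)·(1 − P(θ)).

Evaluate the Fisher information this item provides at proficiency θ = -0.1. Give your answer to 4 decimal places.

P = 1/(1+e^{1.8620}) = 0.1345
P(1−P) = 0.1345 × 0.8655 = 0.1164
I = α² × P(1−P) = 1.33² × 0.1164 = 0.20588

0.2059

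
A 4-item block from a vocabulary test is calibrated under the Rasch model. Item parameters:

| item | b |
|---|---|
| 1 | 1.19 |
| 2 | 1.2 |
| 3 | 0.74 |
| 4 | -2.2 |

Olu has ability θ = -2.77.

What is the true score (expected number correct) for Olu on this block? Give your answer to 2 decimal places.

0.43

P(θ) = 1 / (1 + exp(−(θ − b)))
P_1 = 1/(1+e^{3.9600}) = 0.0187
P_2 = 1/(1+e^{3.9700}) = 0.0185
P_3 = 1/(1+e^{3.5100}) = 0.0290
P_4 = 1/(1+e^{0.5700}) = 0.3612
E[score] = 0.0187 + 0.0185 + 0.0290 + 0.3612 = 0.4275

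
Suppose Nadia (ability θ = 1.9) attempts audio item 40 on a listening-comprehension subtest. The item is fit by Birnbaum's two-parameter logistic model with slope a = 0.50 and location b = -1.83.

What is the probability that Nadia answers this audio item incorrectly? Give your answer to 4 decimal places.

0.1341

P(θ) = 1 / (1 + exp(−a(θ − b)))
Exponent: 0.50 × (1.9 − (-1.83)) = 1.8650
1/(1 + e^{-1.8650}) = 0.8659
P(incorrect) = 1 − 0.8659 = 0.1341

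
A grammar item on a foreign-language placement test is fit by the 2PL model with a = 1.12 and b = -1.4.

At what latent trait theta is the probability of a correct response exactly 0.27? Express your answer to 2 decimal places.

P(theta) = 1 / (1 + exp(−a(theta − b)))
logit = ln(0.2700/0.7300) = -0.9946
theta = b + logit/(a) = -1.4 + (-0.9946)/1.1200 = -2.2881

-2.29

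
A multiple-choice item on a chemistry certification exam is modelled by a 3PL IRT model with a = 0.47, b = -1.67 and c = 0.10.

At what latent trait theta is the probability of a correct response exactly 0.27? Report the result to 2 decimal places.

P(theta) = c + (1 − c) · 1 / (1 + exp(−a(theta − b)))
Remove guessing floor: (0.27 − 0.10)/(1 − 0.10) = 0.1889
logit = ln(0.1889/0.8111) = -1.4572
theta = b + logit/(a) = -1.67 + (-1.4572)/0.4700 = -4.7705

-4.77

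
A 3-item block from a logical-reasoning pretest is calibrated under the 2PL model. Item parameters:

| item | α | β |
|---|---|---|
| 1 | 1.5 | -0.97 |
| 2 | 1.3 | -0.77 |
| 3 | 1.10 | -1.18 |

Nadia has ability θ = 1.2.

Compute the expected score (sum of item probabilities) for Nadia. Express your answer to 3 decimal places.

2.823

P(θ) = 1 / (1 + exp(−α(θ − β)))
P_1 = 1/(1+e^{-3.2550}) = 0.9629
P_2 = 1/(1+e^{-2.5610}) = 0.9283
P_3 = 1/(1+e^{-2.6180}) = 0.9320
E[score] = 0.9629 + 0.9283 + 0.9320 = 2.8232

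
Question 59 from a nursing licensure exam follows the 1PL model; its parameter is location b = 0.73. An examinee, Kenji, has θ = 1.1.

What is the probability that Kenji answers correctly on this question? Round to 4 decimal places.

P(θ) = 1 / (1 + exp(−(θ − b)))
Exponent: (1.1 − 0.73) = 0.3700
1/(1 + e^{-0.3700}) = 0.5915
P = 0.5915

0.5915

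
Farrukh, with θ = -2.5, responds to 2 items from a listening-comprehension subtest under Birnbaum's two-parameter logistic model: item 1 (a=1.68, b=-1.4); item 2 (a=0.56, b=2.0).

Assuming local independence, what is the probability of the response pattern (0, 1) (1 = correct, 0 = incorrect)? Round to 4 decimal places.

P(θ) = 1 / (1 + exp(−a(θ − b)))
P_1 = 1/(1+e^{1.8480}) = 0.1361
P_2 = 1/(1+e^{2.5200}) = 0.0745
L = (1−P_1) × P_2 = 0.8639 × 0.0745 = 0.06433

0.0643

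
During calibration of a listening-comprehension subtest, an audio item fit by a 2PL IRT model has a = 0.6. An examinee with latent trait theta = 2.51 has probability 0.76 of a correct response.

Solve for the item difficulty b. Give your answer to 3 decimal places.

0.589

P(theta) = 1 / (1 + exp(−a(theta − b)))
logit(0.76) = ln(0.76/0.24) = 1.1527
b = theta − logit/(a) = 2.51 − 1.1527/0.6000 = 0.5889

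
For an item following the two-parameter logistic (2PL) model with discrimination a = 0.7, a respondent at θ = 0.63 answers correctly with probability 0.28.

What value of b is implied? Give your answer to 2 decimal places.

1.98

P(θ) = 1 / (1 + exp(−a(θ − b)))
logit(0.28) = ln(0.28/0.72) = -0.9445
b = θ − logit/(a) = 0.63 − (-0.9445)/0.7000 = 1.9792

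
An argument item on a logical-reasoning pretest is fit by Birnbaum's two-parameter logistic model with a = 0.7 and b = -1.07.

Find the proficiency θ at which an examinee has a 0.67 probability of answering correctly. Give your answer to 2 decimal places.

-0.06

P(θ) = 1 / (1 + exp(−a(θ − b)))
logit = ln(0.6700/0.3300) = 0.7082
θ = b + logit/(a) = -1.07 + 0.7082/0.7000 = -0.0583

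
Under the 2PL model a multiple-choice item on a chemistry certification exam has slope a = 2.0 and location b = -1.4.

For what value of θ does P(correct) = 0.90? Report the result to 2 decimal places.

-0.30

P(θ) = 1 / (1 + exp(−a(θ − b)))
logit = ln(0.9000/0.1000) = 2.1972
θ = b + logit/(a) = -1.4 + 2.1972/2.0000 = -0.3014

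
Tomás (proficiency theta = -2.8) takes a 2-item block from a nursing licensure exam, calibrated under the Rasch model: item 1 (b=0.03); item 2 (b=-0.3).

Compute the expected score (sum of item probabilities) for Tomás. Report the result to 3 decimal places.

P(theta) = 1 / (1 + exp(−(theta − b)))
P_1 = 1/(1+e^{2.8300}) = 0.0557
P_2 = 1/(1+e^{2.5000}) = 0.0759
E[score] = 0.0557 + 0.0759 = 0.1316

0.132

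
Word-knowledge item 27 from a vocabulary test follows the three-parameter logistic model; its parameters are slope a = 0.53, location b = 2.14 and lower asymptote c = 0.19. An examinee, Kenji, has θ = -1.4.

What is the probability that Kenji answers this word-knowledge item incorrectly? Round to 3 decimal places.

P(θ) = c + (1 − c) · 1 / (1 + exp(−a(θ − b)))
Exponent: 0.53 × (-1.4 − 2.14) = -1.8762
1/(1 + e^{1.8762}) = 0.1328
P = 0.19 + 0.81 × 0.1328 = 0.2976
P(incorrect) = 1 − 0.2976 = 0.7024

0.702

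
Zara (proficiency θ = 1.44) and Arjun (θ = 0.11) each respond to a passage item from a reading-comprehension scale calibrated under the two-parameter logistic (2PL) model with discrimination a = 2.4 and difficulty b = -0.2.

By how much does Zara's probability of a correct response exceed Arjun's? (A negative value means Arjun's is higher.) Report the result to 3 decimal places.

0.303

P(θ) = 1 / (1 + exp(−a(θ − b)))
P(Zara) = 0.9808  [exponent 3.9360]
P(Arjun) = 0.6779  [exponent 0.7440]
Difference = 0.9808 − 0.6779 = 0.3030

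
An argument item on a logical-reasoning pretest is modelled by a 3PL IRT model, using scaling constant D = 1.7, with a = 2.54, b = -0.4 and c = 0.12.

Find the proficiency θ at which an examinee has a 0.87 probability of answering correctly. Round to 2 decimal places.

0.01

P(θ) = c + (1 − c) · 1 / (1 + exp(−D·a(θ − b)))
Remove guessing floor: (0.87 − 0.12)/(1 − 0.12) = 0.8523
logit = ln(0.8523/0.1477) = 1.7525
θ = b + logit/(1.7·a) = -0.4 + 1.7525/4.3180 = 0.0059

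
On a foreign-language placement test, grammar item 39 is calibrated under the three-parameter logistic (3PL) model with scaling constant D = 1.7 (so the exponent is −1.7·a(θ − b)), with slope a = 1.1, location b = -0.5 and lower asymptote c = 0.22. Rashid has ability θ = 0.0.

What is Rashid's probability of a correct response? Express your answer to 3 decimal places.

0.780

P(θ) = c + (1 − c) · 1 / (1 + exp(−D·a(θ − b)))
Exponent: 1.7 × 1.1 × (0.0 − (-0.5)) = 0.9350
1/(1 + e^{-0.9350}) = 0.7181
P = 0.22 + 0.78 × 0.7181 = 0.7801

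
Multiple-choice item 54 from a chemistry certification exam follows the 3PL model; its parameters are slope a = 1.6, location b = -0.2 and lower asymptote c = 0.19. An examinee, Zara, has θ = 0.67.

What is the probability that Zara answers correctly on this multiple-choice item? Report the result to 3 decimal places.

P(θ) = c + (1 − c) · 1 / (1 + exp(−a(θ − b)))
Exponent: 1.6 × (0.67 − (-0.2)) = 1.3920
1/(1 + e^{-1.3920}) = 0.8009
P = 0.19 + 0.81 × 0.8009 = 0.8387

0.839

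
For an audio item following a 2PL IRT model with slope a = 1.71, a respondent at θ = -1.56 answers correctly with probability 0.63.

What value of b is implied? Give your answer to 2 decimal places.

P(θ) = 1 / (1 + exp(−a(θ − b)))
logit(0.63) = ln(0.63/0.37) = 0.5322
b = θ − logit/(a) = -1.56 − 0.5322/1.7100 = -1.8712

-1.87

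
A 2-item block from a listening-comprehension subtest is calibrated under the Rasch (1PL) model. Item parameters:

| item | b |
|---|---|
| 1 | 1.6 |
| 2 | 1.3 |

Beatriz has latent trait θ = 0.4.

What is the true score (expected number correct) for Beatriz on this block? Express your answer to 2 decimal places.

0.52

P(θ) = 1 / (1 + exp(−(θ − b)))
P_1 = 1/(1+e^{1.2000}) = 0.2315
P_2 = 1/(1+e^{0.9000}) = 0.2891
E[score] = 0.2315 + 0.2891 = 0.5205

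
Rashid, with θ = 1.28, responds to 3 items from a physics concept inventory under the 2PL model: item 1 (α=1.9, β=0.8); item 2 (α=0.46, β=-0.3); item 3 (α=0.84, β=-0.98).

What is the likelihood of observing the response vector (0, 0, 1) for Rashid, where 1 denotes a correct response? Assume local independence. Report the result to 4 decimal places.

P(θ) = 1 / (1 + exp(−α(θ − β)))
P_1 = 1/(1+e^{-0.9120}) = 0.7134
P_2 = 1/(1+e^{-0.7268}) = 0.6741
P_3 = 1/(1+e^{-1.8984}) = 0.8697
L = (1−P_1) × (1−P_2) × P_3 = 0.2866 × 0.3259 × 0.8697 = 0.08123

0.0812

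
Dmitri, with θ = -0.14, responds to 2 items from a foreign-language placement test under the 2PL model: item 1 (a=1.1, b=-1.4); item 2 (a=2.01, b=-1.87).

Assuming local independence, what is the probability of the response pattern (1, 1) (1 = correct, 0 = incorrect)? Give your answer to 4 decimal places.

P(θ) = 1 / (1 + exp(−a(θ − b)))
P_1 = 1/(1+e^{-1.3860}) = 0.8000
P_2 = 1/(1+e^{-3.4773}) = 0.9700
L = P_1 × P_2 = 0.8000 × 0.9700 = 0.77598

0.7760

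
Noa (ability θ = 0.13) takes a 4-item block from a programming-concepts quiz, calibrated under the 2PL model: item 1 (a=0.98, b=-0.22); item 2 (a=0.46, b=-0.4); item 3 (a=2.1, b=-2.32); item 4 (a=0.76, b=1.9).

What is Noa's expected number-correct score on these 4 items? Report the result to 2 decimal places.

P(θ) = 1 / (1 + exp(−a(θ − b)))
P_1 = 1/(1+e^{-0.3430}) = 0.5849
P_2 = 1/(1+e^{-0.2438}) = 0.5606
P_3 = 1/(1+e^{-5.1450}) = 0.9942
P_4 = 1/(1+e^{1.3452}) = 0.2067
E[score] = 0.5849 + 0.5606 + 0.9942 + 0.2067 = 2.3464

2.35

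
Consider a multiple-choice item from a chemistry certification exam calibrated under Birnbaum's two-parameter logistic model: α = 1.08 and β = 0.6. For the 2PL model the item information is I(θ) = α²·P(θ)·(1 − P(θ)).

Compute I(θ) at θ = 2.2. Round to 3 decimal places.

0.149

P = 1/(1+e^{-1.7280}) = 0.8492
P(1−P) = 0.8492 × 0.1508 = 0.1281
I = α² × P(1−P) = 1.08² × 0.1281 = 0.14940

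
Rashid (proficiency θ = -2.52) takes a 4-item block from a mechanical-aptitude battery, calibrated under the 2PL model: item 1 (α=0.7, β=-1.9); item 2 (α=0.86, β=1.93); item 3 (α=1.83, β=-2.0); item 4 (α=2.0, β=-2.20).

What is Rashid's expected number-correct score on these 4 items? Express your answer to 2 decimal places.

1.04

P(θ) = 1 / (1 + exp(−α(θ − β)))
P_1 = 1/(1+e^{0.4340}) = 0.3932
P_2 = 1/(1+e^{3.8270}) = 0.0213
P_3 = 1/(1+e^{0.9516}) = 0.2786
P_4 = 1/(1+e^{0.6400}) = 0.3452
E[score] = 0.3932 + 0.0213 + 0.2786 + 0.3452 = 1.0383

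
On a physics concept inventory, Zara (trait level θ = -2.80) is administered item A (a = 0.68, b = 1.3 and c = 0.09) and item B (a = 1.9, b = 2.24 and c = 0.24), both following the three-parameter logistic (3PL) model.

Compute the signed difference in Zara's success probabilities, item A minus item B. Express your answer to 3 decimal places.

P(θ) = c + (1 − c) · 1 / (1 + exp(−a(θ − b)))
P_A = 0.1428
P_B = 0.2401
P_A − P_B = -0.0973

-0.097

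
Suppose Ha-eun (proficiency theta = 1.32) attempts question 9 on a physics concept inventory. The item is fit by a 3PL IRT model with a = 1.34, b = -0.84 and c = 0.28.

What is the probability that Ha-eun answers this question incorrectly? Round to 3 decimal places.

P(theta) = c + (1 − c) · 1 / (1 + exp(−a(theta − b)))
Exponent: 1.34 × (1.32 − (-0.84)) = 2.8944
1/(1 + e^{-2.8944}) = 0.9476
P = 0.28 + 0.72 × 0.9476 = 0.9622
P(incorrect) = 1 − 0.9622 = 0.0378

0.038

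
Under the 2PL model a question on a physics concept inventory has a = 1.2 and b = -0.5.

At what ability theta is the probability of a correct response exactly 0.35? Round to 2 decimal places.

-1.02

P(theta) = 1 / (1 + exp(−a(theta − b)))
logit = ln(0.3500/0.6500) = -0.6190
theta = b + logit/(a) = -0.5 + (-0.6190)/1.2000 = -1.0159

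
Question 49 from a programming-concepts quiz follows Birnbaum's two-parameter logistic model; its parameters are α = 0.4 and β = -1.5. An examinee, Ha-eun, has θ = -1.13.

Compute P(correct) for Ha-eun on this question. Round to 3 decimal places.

P(θ) = 1 / (1 + exp(−α(θ − β)))
Exponent: 0.4 × (-1.13 − (-1.5)) = 0.1480
1/(1 + e^{-0.1480}) = 0.5369

0.537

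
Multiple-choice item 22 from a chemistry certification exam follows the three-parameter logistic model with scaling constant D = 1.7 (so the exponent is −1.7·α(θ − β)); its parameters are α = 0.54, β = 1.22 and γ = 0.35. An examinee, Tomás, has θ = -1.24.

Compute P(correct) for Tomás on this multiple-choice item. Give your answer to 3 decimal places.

P(θ) = γ + (1 − γ) · 1 / (1 + exp(−D·α(θ − β)))
Exponent: 1.7 × 0.54 × (-1.24 − 1.22) = -2.2583
1/(1 + e^{2.2583}) = 0.0946
P = 0.35 + 0.65 × 0.0946 = 0.4115

0.412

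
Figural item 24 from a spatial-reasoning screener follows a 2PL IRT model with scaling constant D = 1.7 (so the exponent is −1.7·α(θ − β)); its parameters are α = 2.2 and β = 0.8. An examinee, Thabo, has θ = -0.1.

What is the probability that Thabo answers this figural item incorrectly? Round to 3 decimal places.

P(θ) = 1 / (1 + exp(−D·α(θ − β)))
Exponent: 1.7 × 2.2 × (-0.1 − 0.8) = -3.3660
1/(1 + e^{3.3660}) = 0.0334
P = 0.0334
P(incorrect) = 1 − 0.0334 = 0.9666

0.967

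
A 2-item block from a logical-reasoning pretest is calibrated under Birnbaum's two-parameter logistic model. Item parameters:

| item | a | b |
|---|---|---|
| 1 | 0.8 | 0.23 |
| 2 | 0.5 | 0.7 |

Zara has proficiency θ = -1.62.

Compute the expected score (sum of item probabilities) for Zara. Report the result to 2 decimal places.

P(θ) = 1 / (1 + exp(−a(θ − b)))
P_1 = 1/(1+e^{1.4800}) = 0.1854
P_2 = 1/(1+e^{1.1600}) = 0.2387
E[score] = 0.1854 + 0.2387 = 0.4241

0.42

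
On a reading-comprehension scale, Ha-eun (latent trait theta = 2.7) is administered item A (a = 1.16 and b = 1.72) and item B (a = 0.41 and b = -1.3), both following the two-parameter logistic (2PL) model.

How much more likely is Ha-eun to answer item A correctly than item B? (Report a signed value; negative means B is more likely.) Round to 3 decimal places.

-0.080

P(theta) = 1 / (1 + exp(−a(theta − b)))
P_A = 0.7571
P_B = 0.8375
P_A − P_B = -0.0804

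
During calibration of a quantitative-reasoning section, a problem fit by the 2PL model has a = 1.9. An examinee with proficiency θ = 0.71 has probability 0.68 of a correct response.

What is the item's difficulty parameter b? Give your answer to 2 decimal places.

0.31

P(θ) = 1 / (1 + exp(−a(θ − b)))
logit(0.68) = ln(0.68/0.32) = 0.7538
b = θ − logit/(a) = 0.71 − 0.7538/1.9000 = 0.3133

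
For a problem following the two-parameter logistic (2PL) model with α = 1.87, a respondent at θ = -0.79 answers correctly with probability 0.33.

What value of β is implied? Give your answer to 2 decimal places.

-0.41

P(θ) = 1 / (1 + exp(−α(θ − β)))
logit(0.33) = ln(0.33/0.67) = -0.7082
β = θ − logit/(α) = -0.79 − (-0.7082)/1.8700 = -0.4113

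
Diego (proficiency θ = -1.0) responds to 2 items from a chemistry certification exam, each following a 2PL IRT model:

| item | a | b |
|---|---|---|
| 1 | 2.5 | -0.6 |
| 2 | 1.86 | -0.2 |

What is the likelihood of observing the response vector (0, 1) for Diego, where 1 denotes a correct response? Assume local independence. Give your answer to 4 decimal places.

P(θ) = 1 / (1 + exp(−a(θ − b)))
P_1 = 1/(1+e^{1.0000}) = 0.2689
P_2 = 1/(1+e^{1.4880}) = 0.1842
L = (1−P_1) × P_2 = 0.7311 × 0.1842 = 0.13468

0.1347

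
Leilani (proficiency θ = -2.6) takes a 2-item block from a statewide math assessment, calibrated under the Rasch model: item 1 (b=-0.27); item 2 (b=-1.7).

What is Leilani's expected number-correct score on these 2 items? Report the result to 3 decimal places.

0.378

P(θ) = 1 / (1 + exp(−(θ − b)))
P_1 = 1/(1+e^{2.3300}) = 0.0887
P_2 = 1/(1+e^{0.9000}) = 0.2891
E[score] = 0.0887 + 0.2891 = 0.3777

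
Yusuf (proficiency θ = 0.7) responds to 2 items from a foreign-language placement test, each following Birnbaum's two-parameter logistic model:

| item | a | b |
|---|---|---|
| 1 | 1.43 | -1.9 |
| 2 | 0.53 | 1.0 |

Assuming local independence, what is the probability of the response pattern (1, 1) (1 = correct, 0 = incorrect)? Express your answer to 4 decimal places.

P(θ) = 1 / (1 + exp(−a(θ − b)))
P_1 = 1/(1+e^{-3.7180}) = 0.9763
P_2 = 1/(1+e^{0.1590}) = 0.4603
L = P_1 × P_2 = 0.9763 × 0.4603 = 0.44942

0.4494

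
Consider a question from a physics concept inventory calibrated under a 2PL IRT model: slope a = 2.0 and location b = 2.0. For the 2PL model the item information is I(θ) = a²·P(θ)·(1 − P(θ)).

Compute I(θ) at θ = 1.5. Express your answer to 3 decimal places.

0.786

P = 1/(1+e^{1.0000}) = 0.2689
P(1−P) = 0.2689 × 0.7311 = 0.1966
I = a² × P(1−P) = 2.0² × 0.1966 = 0.78645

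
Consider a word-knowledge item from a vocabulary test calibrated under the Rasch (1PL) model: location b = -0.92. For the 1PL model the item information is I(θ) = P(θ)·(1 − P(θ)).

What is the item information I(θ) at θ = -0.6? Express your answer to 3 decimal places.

0.244

P = 1/(1+e^{-0.3200}) = 0.5793
P(1−P) = 0.5793 × 0.4207 = 0.2437
I = P(1−P) = 0.24371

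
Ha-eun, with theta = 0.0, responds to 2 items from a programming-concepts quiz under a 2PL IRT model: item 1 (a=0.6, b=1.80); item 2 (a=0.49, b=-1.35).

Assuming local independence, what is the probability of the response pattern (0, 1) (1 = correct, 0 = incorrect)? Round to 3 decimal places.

P(theta) = 1 / (1 + exp(−a(theta − b)))
P_1 = 1/(1+e^{1.0800}) = 0.2535
P_2 = 1/(1+e^{-0.6615}) = 0.6596
L = (1−P_1) × P_2 = 0.7465 × 0.6596 = 0.49239

0.492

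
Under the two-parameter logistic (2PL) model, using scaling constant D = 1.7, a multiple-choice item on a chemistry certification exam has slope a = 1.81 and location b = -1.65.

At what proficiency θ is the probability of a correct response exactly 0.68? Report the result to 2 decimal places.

-1.41

P(θ) = 1 / (1 + exp(−D·a(θ − b)))
logit = ln(0.6800/0.3200) = 0.7538
θ = b + logit/(1.7·a) = -1.65 + 0.7538/3.0770 = -1.4050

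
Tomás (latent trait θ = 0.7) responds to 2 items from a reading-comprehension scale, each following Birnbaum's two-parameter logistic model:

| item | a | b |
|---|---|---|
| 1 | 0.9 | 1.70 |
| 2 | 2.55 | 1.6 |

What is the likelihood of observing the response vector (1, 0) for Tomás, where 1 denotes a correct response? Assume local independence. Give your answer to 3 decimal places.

P(θ) = 1 / (1 + exp(−a(θ − b)))
P_1 = 1/(1+e^{0.9000}) = 0.2891
P_2 = 1/(1+e^{2.2950}) = 0.0915
L = P_1 × (1−P_2) = 0.2891 × 0.9085 = 0.26259

0.263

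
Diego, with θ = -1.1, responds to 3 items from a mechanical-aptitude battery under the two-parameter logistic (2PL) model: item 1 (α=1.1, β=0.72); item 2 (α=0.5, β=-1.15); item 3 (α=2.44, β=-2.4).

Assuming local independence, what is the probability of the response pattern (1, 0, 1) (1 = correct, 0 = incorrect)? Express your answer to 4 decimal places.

0.0564

P(θ) = 1 / (1 + exp(−α(θ − β)))
P_1 = 1/(1+e^{2.0020}) = 0.1190
P_2 = 1/(1+e^{-0.0250}) = 0.5062
P_3 = 1/(1+e^{-3.1720}) = 0.9598
L = P_1 × (1−P_2) × P_3 = 0.1190 × 0.4938 × 0.9598 = 0.05639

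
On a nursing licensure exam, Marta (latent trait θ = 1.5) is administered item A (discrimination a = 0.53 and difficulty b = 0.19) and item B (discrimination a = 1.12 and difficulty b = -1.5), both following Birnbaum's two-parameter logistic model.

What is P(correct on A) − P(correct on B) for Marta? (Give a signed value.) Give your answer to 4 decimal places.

-0.2995

P(θ) = 1 / (1 + exp(−a(θ − b)))
P_A = 0.6669
P_B = 0.9664
P_A − P_B = -0.2995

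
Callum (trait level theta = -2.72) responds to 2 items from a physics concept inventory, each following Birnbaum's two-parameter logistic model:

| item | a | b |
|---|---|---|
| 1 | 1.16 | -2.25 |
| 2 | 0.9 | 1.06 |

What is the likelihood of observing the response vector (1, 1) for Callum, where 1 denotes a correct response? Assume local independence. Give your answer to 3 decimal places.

0.012

P(theta) = 1 / (1 + exp(−a(theta − b)))
P_1 = 1/(1+e^{0.5452}) = 0.3670
P_2 = 1/(1+e^{3.4020}) = 0.0322
L = P_1 × P_2 = 0.3670 × 0.0322 = 0.01183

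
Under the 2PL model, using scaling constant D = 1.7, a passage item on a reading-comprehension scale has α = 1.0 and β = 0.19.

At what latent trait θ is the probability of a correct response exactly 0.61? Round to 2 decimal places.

0.45

P(θ) = 1 / (1 + exp(−D·α(θ − β)))
logit = ln(0.6100/0.3900) = 0.4473
θ = β + logit/(1.7·α) = 0.19 + 0.4473/1.7000 = 0.4531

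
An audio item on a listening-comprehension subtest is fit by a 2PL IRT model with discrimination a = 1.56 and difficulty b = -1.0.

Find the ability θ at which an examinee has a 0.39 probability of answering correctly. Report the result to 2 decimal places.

-1.29

P(θ) = 1 / (1 + exp(−a(θ − b)))
logit = ln(0.3900/0.6100) = -0.4473
θ = b + logit/(a) = -1.0 + (-0.4473)/1.5600 = -1.2867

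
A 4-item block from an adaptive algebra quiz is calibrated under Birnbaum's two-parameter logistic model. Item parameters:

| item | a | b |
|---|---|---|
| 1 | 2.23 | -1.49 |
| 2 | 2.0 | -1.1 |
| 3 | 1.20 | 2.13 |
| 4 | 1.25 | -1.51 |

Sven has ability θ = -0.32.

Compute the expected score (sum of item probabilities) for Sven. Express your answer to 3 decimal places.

2.624

P(θ) = 1 / (1 + exp(−a(θ − b)))
P_1 = 1/(1+e^{-2.6091}) = 0.9314
P_2 = 1/(1+e^{-1.5600}) = 0.8264
P_3 = 1/(1+e^{2.9400}) = 0.0502
P_4 = 1/(1+e^{-1.4875}) = 0.8157
E[score] = 0.9314 + 0.8264 + 0.0502 + 0.8157 = 2.6237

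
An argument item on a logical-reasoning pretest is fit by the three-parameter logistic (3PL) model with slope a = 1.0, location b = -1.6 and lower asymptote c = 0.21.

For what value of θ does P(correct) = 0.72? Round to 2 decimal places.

P(θ) = c + (1 − c) · 1 / (1 + exp(−a(θ − b)))
Remove guessing floor: (0.72 − 0.21)/(1 − 0.21) = 0.6456
logit = ln(0.6456/0.3544) = 0.5996
θ = b + logit/(a) = -1.6 + 0.5996/1.0000 = -1.0004

-1.00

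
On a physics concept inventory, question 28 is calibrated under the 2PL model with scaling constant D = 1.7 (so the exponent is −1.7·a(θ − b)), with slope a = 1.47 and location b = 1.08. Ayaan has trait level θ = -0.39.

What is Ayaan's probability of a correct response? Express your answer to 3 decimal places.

0.025

P(θ) = 1 / (1 + exp(−D·a(θ − b)))
Exponent: 1.7 × 1.47 × (-0.39 − 1.08) = -3.6735
1/(1 + e^{3.6735}) = 0.0248
P = 0.0248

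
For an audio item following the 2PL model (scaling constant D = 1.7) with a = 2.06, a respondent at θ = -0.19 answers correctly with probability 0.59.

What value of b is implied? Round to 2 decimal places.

-0.29

P(θ) = 1 / (1 + exp(−D·a(θ − b)))
logit(0.59) = ln(0.59/0.41) = 0.3640
b = θ − logit/(1.7·a) = -0.19 − 0.3640/3.5020 = -0.2939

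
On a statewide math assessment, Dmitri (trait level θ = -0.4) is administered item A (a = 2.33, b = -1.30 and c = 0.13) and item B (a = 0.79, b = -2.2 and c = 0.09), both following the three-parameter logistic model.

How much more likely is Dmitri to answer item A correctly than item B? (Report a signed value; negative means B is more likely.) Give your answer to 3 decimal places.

0.082

P(θ) = c + (1 − c) · 1 / (1 + exp(−a(θ − b)))
P_A = 0.9048
P_B = 0.8231
P_A − P_B = 0.0817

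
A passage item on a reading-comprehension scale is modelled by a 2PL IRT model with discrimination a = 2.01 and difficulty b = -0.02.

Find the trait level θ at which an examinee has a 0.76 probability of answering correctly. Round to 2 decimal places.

0.55

P(θ) = 1 / (1 + exp(−a(θ − b)))
logit = ln(0.7600/0.2400) = 1.1527
θ = b + logit/(a) = -0.02 + 1.1527/2.0100 = 0.5535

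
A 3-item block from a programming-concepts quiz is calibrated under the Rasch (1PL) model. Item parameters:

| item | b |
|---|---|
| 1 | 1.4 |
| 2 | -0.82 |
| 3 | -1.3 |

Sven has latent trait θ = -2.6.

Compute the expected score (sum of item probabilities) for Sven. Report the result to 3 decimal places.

P(θ) = 1 / (1 + exp(−(θ − b)))
P_1 = 1/(1+e^{4.0000}) = 0.0180
P_2 = 1/(1+e^{1.7800}) = 0.1443
P_3 = 1/(1+e^{1.3000}) = 0.2142
E[score] = 0.0180 + 0.1443 + 0.2142 = 0.3765

0.376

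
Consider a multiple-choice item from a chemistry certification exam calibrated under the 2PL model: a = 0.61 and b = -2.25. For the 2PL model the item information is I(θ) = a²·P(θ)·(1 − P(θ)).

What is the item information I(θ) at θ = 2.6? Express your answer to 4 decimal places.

0.0175

P = 1/(1+e^{-2.9585}) = 0.9507
P(1−P) = 0.9507 × 0.0493 = 0.0469
I = a² × P(1−P) = 0.61² × 0.0469 = 0.01745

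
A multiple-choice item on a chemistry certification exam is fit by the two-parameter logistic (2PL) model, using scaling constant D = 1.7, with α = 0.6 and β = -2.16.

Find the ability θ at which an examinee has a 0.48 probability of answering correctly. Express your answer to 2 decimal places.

-2.24

P(θ) = 1 / (1 + exp(−D·α(θ − β)))
logit = ln(0.4800/0.5200) = -0.0800
θ = β + logit/(1.7·α) = -2.16 + (-0.0800)/1.0200 = -2.2385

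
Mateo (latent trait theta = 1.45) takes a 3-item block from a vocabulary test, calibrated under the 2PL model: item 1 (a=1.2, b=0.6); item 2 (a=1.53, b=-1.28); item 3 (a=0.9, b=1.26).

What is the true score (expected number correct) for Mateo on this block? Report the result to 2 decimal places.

P(theta) = 1 / (1 + exp(−a(theta − b)))
P_1 = 1/(1+e^{-1.0200}) = 0.7350
P_2 = 1/(1+e^{-4.1769}) = 0.9849
P_3 = 1/(1+e^{-0.1710}) = 0.5426
E[score] = 0.7350 + 0.9849 + 0.5426 = 2.2625

2.26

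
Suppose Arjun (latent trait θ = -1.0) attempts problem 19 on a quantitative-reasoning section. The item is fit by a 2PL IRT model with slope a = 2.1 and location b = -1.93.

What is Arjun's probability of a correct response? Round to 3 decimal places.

0.876

P(θ) = 1 / (1 + exp(−a(θ − b)))
Exponent: 2.1 × (-1.0 − (-1.93)) = 1.9530
1/(1 + e^{-1.9530}) = 0.8758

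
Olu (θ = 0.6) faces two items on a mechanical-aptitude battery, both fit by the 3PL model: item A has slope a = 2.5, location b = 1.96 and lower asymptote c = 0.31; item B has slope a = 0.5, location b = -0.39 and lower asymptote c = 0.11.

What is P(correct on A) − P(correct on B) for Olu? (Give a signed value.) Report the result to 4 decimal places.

P(θ) = c + (1 − c) · 1 / (1 + exp(−a(θ − b)))
P_A = 0.3323
P_B = 0.6629
P_A − P_B = -0.3307

-0.3307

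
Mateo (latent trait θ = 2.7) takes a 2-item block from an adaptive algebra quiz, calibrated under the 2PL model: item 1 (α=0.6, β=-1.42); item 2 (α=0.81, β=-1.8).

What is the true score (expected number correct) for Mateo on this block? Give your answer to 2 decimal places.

P(θ) = 1 / (1 + exp(−α(θ − β)))
P_1 = 1/(1+e^{-2.4720}) = 0.9222
P_2 = 1/(1+e^{-3.6450}) = 0.9745
E[score] = 0.9222 + 0.9745 = 1.8967

1.90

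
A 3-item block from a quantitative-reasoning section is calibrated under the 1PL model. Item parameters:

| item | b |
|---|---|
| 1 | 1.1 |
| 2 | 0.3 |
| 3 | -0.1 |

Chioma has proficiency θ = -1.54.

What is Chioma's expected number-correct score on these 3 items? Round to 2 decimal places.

0.40

P(θ) = 1 / (1 + exp(−(θ − b)))
P_1 = 1/(1+e^{2.6400}) = 0.0666
P_2 = 1/(1+e^{1.8400}) = 0.1371
P_3 = 1/(1+e^{1.4400}) = 0.1915
E[score] = 0.0666 + 0.1371 + 0.1915 = 0.3952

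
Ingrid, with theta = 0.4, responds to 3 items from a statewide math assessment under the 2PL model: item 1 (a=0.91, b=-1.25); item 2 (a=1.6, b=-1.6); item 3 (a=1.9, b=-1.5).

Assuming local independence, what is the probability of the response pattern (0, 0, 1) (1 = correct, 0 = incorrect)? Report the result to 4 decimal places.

P(theta) = 1 / (1 + exp(−a(theta − b)))
P_1 = 1/(1+e^{-1.5015}) = 0.8178
P_2 = 1/(1+e^{-3.2000}) = 0.9608
P_3 = 1/(1+e^{-3.6100}) = 0.9737
L = (1−P_1) × (1−P_2) × P_3 = 0.1822 × 0.0392 × 0.9737 = 0.00695

0.0069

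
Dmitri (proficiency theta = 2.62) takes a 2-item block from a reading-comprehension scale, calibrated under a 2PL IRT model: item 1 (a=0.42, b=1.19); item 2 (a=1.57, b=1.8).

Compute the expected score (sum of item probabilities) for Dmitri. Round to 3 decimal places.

P(theta) = 1 / (1 + exp(−a(theta − b)))
P_1 = 1/(1+e^{-0.6006}) = 0.6458
P_2 = 1/(1+e^{-1.2874}) = 0.7837
E[score] = 0.6458 + 0.7837 = 1.4295

1.430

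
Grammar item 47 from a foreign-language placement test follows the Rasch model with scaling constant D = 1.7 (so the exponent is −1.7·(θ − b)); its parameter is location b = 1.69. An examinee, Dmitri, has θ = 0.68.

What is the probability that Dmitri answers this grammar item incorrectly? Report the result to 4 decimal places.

P(θ) = 1 / (1 + exp(−D·(θ − b)))
Exponent: 1.7 × (0.68 − 1.69) = -1.7170
1/(1 + e^{1.7170}) = 0.1523
P = 0.1523
P(incorrect) = 1 − 0.1523 = 0.8477

0.8477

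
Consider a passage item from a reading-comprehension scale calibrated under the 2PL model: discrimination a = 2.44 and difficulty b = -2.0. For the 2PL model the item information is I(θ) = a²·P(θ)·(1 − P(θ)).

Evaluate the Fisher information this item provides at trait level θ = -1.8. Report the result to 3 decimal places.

1.403

P = 1/(1+e^{-0.4880}) = 0.6196
P(1−P) = 0.6196 × 0.3804 = 0.2357
I = a² × P(1−P) = 2.44² × 0.2357 = 1.40319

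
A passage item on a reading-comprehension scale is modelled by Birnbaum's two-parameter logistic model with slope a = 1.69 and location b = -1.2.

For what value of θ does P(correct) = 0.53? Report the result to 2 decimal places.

P(θ) = 1 / (1 + exp(−a(θ − b)))
logit = ln(0.5300/0.4700) = 0.1201
θ = b + logit/(a) = -1.2 + 0.1201/1.6900 = -1.1289

-1.13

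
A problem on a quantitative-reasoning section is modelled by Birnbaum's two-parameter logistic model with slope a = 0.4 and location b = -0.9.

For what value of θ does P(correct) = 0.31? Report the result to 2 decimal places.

P(θ) = 1 / (1 + exp(−a(θ − b)))
logit = ln(0.3100/0.6900) = -0.8001
θ = b + logit/(a) = -0.9 + (-0.8001)/0.4000 = -2.9003

-2.90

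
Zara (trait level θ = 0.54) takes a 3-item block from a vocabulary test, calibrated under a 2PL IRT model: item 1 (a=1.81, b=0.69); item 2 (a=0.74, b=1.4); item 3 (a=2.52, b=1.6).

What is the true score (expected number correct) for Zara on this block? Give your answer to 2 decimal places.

P(θ) = 1 / (1 + exp(−a(θ − b)))
P_1 = 1/(1+e^{0.2715}) = 0.4325
P_2 = 1/(1+e^{0.6364}) = 0.3461
P_3 = 1/(1+e^{2.6712}) = 0.0647
E[score] = 0.4325 + 0.3461 + 0.0647 = 0.8433

0.84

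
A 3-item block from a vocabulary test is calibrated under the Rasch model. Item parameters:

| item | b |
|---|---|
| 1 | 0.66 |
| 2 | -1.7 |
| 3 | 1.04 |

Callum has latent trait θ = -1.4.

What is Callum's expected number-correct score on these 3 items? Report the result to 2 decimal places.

0.77

P(θ) = 1 / (1 + exp(−(θ − b)))
P_1 = 1/(1+e^{2.0600}) = 0.1130
P_2 = 1/(1+e^{-0.3000}) = 0.5744
P_3 = 1/(1+e^{2.4400}) = 0.0802
E[score] = 0.1130 + 0.5744 + 0.0802 = 0.7677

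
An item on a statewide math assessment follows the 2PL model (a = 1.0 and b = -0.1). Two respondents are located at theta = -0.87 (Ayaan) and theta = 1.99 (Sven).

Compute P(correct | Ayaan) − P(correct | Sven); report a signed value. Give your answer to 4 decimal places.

-0.5734

P(theta) = 1 / (1 + exp(−a(theta − b)))
P(Ayaan) = 0.3165  [exponent -0.7700]
P(Sven) = 0.8899  [exponent 2.0900]
Difference = 0.3165 − 0.8899 = -0.5734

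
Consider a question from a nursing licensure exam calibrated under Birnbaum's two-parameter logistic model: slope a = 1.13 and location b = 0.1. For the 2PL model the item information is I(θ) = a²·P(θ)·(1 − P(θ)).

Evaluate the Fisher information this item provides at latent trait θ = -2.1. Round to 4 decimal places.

P = 1/(1+e^{2.4860}) = 0.0768
P(1−P) = 0.0768 × 0.9232 = 0.0709
I = a² × P(1−P) = 1.13² × 0.0709 = 0.09058

0.0906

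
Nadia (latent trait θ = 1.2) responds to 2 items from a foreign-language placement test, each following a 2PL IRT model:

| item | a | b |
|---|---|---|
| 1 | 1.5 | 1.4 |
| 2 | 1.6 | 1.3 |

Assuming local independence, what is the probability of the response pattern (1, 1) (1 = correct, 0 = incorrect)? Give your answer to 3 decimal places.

P(θ) = 1 / (1 + exp(−a(θ − b)))
P_1 = 1/(1+e^{0.3000}) = 0.4256
P_2 = 1/(1+e^{0.1600}) = 0.4601
L = P_1 × P_2 = 0.4256 × 0.4601 = 0.19579

0.196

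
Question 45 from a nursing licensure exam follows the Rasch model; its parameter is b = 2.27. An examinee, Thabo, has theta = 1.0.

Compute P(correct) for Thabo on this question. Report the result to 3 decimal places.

0.219

P(theta) = 1 / (1 + exp(−(theta − b)))
Exponent: (1.0 − 2.27) = -1.2700
1/(1 + e^{1.2700}) = 0.2193
P = 0.2193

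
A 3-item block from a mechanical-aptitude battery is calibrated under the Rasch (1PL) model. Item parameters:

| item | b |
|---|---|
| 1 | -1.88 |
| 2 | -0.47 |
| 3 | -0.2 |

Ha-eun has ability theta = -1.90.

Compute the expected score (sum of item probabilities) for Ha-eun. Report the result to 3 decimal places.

0.843

P(theta) = 1 / (1 + exp(−(theta − b)))
P_1 = 1/(1+e^{0.0200}) = 0.4950
P_2 = 1/(1+e^{1.4300}) = 0.1931
P_3 = 1/(1+e^{1.7000}) = 0.1545
E[score] = 0.4950 + 0.1931 + 0.1545 = 0.8426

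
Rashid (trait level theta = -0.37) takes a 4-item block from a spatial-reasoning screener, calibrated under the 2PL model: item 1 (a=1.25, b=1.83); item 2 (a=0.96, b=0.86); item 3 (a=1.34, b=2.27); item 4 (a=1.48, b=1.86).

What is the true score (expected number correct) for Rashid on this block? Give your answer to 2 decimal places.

P(theta) = 1 / (1 + exp(−a(theta − b)))
P_1 = 1/(1+e^{2.7500}) = 0.0601
P_2 = 1/(1+e^{1.1808}) = 0.2349
P_3 = 1/(1+e^{3.5376}) = 0.0283
P_4 = 1/(1+e^{3.3004}) = 0.0356
E[score] = 0.0601 + 0.2349 + 0.0283 + 0.0356 = 0.3588

0.36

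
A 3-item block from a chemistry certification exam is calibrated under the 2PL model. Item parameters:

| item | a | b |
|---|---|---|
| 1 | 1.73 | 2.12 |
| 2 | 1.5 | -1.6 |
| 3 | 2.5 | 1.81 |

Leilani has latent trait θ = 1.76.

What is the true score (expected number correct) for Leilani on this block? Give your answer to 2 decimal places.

P(θ) = 1 / (1 + exp(−a(θ − b)))
P_1 = 1/(1+e^{0.6228}) = 0.3491
P_2 = 1/(1+e^{-5.0400}) = 0.9936
P_3 = 1/(1+e^{0.1250}) = 0.4688
E[score] = 0.3491 + 0.9936 + 0.4688 = 1.8115

1.81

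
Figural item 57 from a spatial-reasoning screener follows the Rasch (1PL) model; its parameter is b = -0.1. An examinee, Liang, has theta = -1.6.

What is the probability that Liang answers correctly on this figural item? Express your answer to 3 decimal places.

0.182

P(theta) = 1 / (1 + exp(−(theta − b)))
Exponent: (-1.6 − (-0.1)) = -1.5000
1/(1 + e^{1.5000}) = 0.1824
P = 0.1824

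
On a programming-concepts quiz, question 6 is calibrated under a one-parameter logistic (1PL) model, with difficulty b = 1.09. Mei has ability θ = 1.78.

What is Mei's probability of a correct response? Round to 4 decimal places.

P(θ) = 1 / (1 + exp(−(θ − b)))
Exponent: (1.78 − 1.09) = 0.6900
1/(1 + e^{-0.6900}) = 0.6660
P = 0.6660

0.6660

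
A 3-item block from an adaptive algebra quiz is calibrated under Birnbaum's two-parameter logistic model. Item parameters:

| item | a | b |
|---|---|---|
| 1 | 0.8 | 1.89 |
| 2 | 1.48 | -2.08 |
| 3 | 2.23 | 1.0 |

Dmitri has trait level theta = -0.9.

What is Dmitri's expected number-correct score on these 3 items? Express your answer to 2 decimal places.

0.96

P(theta) = 1 / (1 + exp(−a(theta − b)))
P_1 = 1/(1+e^{2.2320}) = 0.0969
P_2 = 1/(1+e^{-1.7464}) = 0.8515
P_3 = 1/(1+e^{4.2370}) = 0.0142
E[score] = 0.0969 + 0.8515 + 0.0142 = 0.9627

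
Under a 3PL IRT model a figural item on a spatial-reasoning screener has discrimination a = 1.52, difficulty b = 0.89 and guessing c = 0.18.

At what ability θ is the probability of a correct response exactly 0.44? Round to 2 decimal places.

P(θ) = c + (1 − c) · 1 / (1 + exp(−a(θ − b)))
Remove guessing floor: (0.44 − 0.18)/(1 − 0.18) = 0.3171
logit = ln(0.3171/0.6829) = -0.7673
θ = b + logit/(a) = 0.89 + (-0.7673)/1.5200 = 0.3852

0.39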